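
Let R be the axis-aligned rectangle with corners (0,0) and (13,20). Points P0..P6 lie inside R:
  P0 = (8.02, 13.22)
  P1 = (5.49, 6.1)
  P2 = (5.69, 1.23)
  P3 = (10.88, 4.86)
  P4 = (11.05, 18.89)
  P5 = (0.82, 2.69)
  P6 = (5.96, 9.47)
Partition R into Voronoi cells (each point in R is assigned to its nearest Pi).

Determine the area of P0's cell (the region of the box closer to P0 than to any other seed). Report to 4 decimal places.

Area of P0's cell: 74.8350

1. box [0,13]×[0,20]: [(0, 0) (13, 0) (13, 20) (0, 20)]
2. ⊥bis P0·P1 via (6.755,9.66): [(0, 12.0603) (13, 7.4409) (13, 20) (0, 20)]  |A|=133.2421
3. ⊥bis P0·P2 via (6.855,7.225): [(0, 12.0603) (13, 7.4409) (13, 20) (0, 20)]  |A|=133.2421
4. ⊥bis P0·P3 via (9.45,9.04): [(0, 12.0603) (8.9659, 8.8744) (13, 10.2545) (13, 20) (0, 20)]  |A|=127.567
5. ⊥bis P0·P4 via (9.535,16.055): [(0, 12.0603) (8.9659, 8.8744) (13, 10.2545) (13, 14.2033) (2.1528, 20) (0, 20)]  |A|=96.1281
6. ⊥bis P0·P5 via (4.42,7.955): [(0, 12.0603) (8.9659, 8.8744) (13, 10.2545) (13, 14.2033) (2.1528, 20) (0, 20)]  |A|=96.1281
7. ⊥bis P0·P6 via (6.99,11.345): [(0, 15.1848) (10.5198, 9.406) (13, 10.2545) (13, 14.2033) (2.1528, 20) (0, 20)]  |A|=74.835
8. canonical 6-gon: [(0, 15.1848) (10.5198, 9.406) (13, 10.2545) (13, 14.2033) (2.1528, 20) (0, 20)]
9. shoelace: 74.835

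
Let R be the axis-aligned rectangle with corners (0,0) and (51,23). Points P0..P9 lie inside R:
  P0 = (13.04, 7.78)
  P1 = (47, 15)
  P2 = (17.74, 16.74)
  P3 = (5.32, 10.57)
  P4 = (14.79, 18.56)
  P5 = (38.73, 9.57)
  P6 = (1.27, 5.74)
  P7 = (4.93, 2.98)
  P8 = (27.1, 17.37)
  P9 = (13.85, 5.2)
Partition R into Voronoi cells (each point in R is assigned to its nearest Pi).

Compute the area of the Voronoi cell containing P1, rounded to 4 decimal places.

1. box [0,51]×[0,23]: [(0, 0) (51, 0) (51, 23) (0, 23)]
2. ⊥bis P1·P0 via (30.02,11.39): [(32.4415, 0) (51, 0) (51, 23) (27.5517, 23)]  |A|=483.0779
3. ⊥bis P1·P2 via (32.37,15.87): [(31.6482, 3.7317) (32.4415, 0) (51, 0) (51, 23) (32.794, 23)]  |A|=432.5726
4. ⊥bis P1·P3 via (26.16,12.785): [(31.6482, 3.7317) (32.4415, 0) (51, 0) (51, 23) (32.794, 23)]  |A|=432.5726
5. ⊥bis P1·P4 via (30.895,16.78): [(31.6482, 3.7317) (32.4415, 0) (51, 0) (51, 23) (32.794, 23)]  |A|=432.5726
6. ⊥bis P1·P5 via (42.865,12.285): [(50.9312, 0) (51, 0) (51, 23) (35.8296, 23)]  |A|=175.2503
7. ⊥bis P1·P6 via (24.135,10.37): [(50.9312, 0) (51, 0) (51, 23) (35.8296, 23)]  |A|=175.2503
8. ⊥bis P1·P7 via (25.965,8.99): [(50.9312, 0) (51, 0) (51, 23) (35.8296, 23)]  |A|=175.2503
9. ⊥bis P1·P8 via (37.05,16.185): [(37.5497, 20.3804) (50.9312, 0) (51, 0) (51, 23) (37.8616, 23)]  |A|=172.5887
10. ⊥bis P1·P9 via (30.425,10.1): [(37.5497, 20.3804) (50.9312, 0) (51, 0) (51, 23) (37.8616, 23)]  |A|=172.5887
11. canonical 5-gon: [(37.5497, 20.3804) (50.9312, 0) (51, 0) (51, 23) (37.8616, 23)]
12. shoelace: 172.5887

Area of P1's cell: 172.5887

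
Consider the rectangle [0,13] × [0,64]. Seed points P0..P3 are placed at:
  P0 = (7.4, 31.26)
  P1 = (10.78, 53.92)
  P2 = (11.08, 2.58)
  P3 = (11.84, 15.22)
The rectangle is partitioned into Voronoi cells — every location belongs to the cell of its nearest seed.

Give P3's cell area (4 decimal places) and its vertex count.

1. box [0,13]×[0,64]: [(0, 0) (13, 0) (13, 64) (0, 64)]
2. ⊥bis P3·P0 via (9.62,23.24): [(0, 20.5771) (0, 0) (13, 0) (13, 24.1756)]  |A|=290.8927
3. ⊥bis P3·P1 via (11.31,34.57): [(0, 20.5771) (0, 0) (13, 0) (13, 24.1756)]  |A|=290.8927
4. ⊥bis P3·P2 via (11.46,8.9): [(0, 20.5771) (0, 9.5891) (13, 8.8074) (13, 24.1756)]  |A|=171.3157
5. canonical 4-gon: [(0, 20.5771) (0, 9.5891) (13, 8.8074) (13, 24.1756)]
6. shoelace: 171.3157

Area of P3's cell: 171.3157 (4 vertices)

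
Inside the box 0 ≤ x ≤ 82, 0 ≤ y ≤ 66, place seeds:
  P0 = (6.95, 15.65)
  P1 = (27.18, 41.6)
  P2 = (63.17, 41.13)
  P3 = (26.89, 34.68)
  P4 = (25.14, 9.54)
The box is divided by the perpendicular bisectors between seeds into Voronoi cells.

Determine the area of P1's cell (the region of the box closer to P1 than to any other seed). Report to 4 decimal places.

1. box [0,82]×[0,66]: [(0, 0) (82, 0) (82, 66) (0, 66)]
2. ⊥bis P1·P0 via (17.065,28.625): [(0, 41.9285) (53.7837, 0) (82, 0) (82, 66) (0, 66)]  |A|=4284.4665
3. ⊥bis P1·P2 via (45.175,41.365): [(0, 41.9285) (44.727, 7.0604) (45.4967, 66) (0, 66)]  |A|=1879.1038
4. ⊥bis P1·P3 via (27.035,38.14): [(0, 41.9285) (3.5999, 39.1221) (45.123, 37.382) (45.4967, 66) (0, 66)]  |A|=1249.235
5. ⊥bis P1·P4 via (26.16,25.57): [(0, 41.9285) (3.5999, 39.1221) (45.123, 37.382) (45.4967, 66) (0, 66)]  |A|=1249.235
6. canonical 5-gon: [(0, 41.9285) (3.5999, 39.1221) (45.123, 37.382) (45.4967, 66) (0, 66)]
7. shoelace: 1249.235

Area of P1's cell: 1249.2350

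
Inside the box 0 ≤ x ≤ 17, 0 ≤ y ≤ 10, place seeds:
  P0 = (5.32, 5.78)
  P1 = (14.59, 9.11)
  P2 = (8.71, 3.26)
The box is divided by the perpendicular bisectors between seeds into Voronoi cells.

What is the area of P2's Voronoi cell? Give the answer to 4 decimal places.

1. box [0,17]×[0,10]: [(0, 0) (17, 0) (17, 10) (0, 10)]
2. ⊥bis P2·P0 via (7.015,4.52): [(3.655, 0) (17, 0) (17, 10) (11.0886, 10)]  |A|=96.2819
3. ⊥bis P2·P1 via (11.65,6.185): [(9.7055, 8.1394) (3.655, 0) (17, 0) (17, 0.8076)]  |A|=57.2557
4. canonical 4-gon: [(9.7055, 8.1394) (3.655, 0) (17, 0) (17, 0.8076)]
5. shoelace: 57.2557

Area of P2's cell: 57.2557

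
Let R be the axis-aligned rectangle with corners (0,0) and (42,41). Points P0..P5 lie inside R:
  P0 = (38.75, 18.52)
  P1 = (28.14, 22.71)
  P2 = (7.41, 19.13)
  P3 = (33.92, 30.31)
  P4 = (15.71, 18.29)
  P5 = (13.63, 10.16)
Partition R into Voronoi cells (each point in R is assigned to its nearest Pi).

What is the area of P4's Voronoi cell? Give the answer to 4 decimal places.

1. box [0,42]×[0,41]: [(0, 0) (42, 0) (42, 41) (0, 41)]
2. ⊥bis P4·P0 via (27.23,18.405): [(0, 0) (27.4137, 0) (27.0044, 41) (0, 41)]  |A|=1115.5725
3. ⊥bis P4·P1 via (21.925,20.5): [(0, 0) (27.4137, 0) (27.3617, 5.2108) (14.6354, 41) (0, 41)]  |A|=894.233
4. ⊥bis P4·P2 via (11.56,18.71): [(9.6665, 0) (27.4137, 0) (27.3617, 5.2108) (14.6354, 41) (13.8159, 41)]  |A|=412.8456
5. ⊥bis P4·P3 via (24.815,24.3): [(13.8126, 40.9683) (9.6665, 0) (27.4137, 0) (27.3617, 5.2108) (15.6206, 38.2292)]  |A|=411.6771
6. ⊥bis P4·P5 via (14.67,14.225): [(13.8126, 40.9683) (11.196, 15.1138) (25.1057, 11.5551) (15.6206, 38.2292)]  |A|=195.593
7. canonical 4-gon: [(13.8126, 40.9683) (11.196, 15.1138) (25.1057, 11.5551) (15.6206, 38.2292)]
8. shoelace: 195.593

Area of P4's cell: 195.5930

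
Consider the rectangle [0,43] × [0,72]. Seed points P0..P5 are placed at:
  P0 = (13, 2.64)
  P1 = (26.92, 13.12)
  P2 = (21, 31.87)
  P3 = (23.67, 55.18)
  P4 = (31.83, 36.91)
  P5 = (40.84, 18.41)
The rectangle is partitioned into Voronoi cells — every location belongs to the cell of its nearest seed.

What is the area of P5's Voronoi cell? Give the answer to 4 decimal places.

Area of P5's cell: 232.6921

1. box [0,43]×[0,72]: [(0, 0) (43, 0) (43, 72) (0, 72)]
2. ⊥bis P5·P0 via (26.92,10.525): [(0, 58.049) (32.8819, 0) (43, 0) (43, 72) (0, 72)]  |A|=2141.6201
3. ⊥bis P5·P1 via (33.88,15.765): [(39.8712, 0) (43, 0) (43, 72) (12.5091, 72)]  |A|=1210.3115
4. ⊥bis P5·P2 via (30.92,25.14): [(30.5336, 24.5705) (39.8712, 0) (43, 0) (43, 42.9459)]  |A|=306.1279
5. ⊥bis P5·P3 via (32.255,36.795): [(41.8745, 41.2869) (30.5336, 24.5705) (39.8712, 0) (43, 0) (43, 41.8125)]  |A|=305.4901
6. ⊥bis P5·P4 via (36.335,27.66): [(30.8012, 24.9649) (30.5336, 24.5705) (39.8712, 0) (43, 0) (43, 30.906)]  |A|=232.6921
7. canonical 5-gon: [(30.8012, 24.9649) (30.5336, 24.5705) (39.8712, 0) (43, 0) (43, 30.906)]
8. shoelace: 232.6921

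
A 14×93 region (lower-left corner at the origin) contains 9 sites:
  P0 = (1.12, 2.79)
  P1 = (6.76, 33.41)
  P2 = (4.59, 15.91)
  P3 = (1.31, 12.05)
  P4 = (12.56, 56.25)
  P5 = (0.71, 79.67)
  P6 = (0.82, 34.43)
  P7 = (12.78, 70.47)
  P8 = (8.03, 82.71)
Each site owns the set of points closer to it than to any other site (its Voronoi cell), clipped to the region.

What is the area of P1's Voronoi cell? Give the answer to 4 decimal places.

1. box [0,14]×[0,93]: [(0, 0) (14, 0) (14, 93) (0, 93)]
2. ⊥bis P1·P0 via (3.94,18.1): [(0, 18.8257) (14, 16.247) (14, 93) (0, 93)]  |A|=1056.4908
3. ⊥bis P1·P2 via (5.675,24.66): [(0, 25.3637) (14, 23.6277) (14, 93) (0, 93)]  |A|=959.0602
4. ⊥bis P1·P3 via (4.035,22.73): [(0, 25.3637) (14, 23.6277) (14, 93) (0, 93)]  |A|=959.0602
5. ⊥bis P1·P4 via (9.66,44.83): [(0, 47.2831) (0, 25.3637) (14, 23.6277) (14, 43.7279)]  |A|=294.1369
6. ⊥bis P1·P5 via (3.735,56.54): [(0, 47.2831) (0, 25.3637) (14, 23.6277) (14, 43.7279)]  |A|=294.1369
7. ⊥bis P1·P6 via (3.79,33.92): [(5.8304, 45.8025) (2.2724, 25.0819) (14, 23.6277) (14, 43.7279)]  |A|=206.1938
8. ⊥bis P1·P7 via (9.77,51.94): [(5.8304, 45.8025) (2.2724, 25.0819) (14, 23.6277) (14, 43.7279)]  |A|=206.1938
9. ⊥bis P1·P8 via (7.395,58.06): [(5.8304, 45.8025) (2.2724, 25.0819) (14, 23.6277) (14, 43.7279)]  |A|=206.1938
10. canonical 4-gon: [(5.8304, 45.8025) (2.2724, 25.0819) (14, 23.6277) (14, 43.7279)]
11. shoelace: 206.1938

Area of P1's cell: 206.1938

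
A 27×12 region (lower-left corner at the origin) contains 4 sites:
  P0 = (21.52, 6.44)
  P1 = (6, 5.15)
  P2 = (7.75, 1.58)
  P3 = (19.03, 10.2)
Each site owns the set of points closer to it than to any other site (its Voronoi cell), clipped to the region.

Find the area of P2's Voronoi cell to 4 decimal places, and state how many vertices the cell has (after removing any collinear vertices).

Area of P2's cell: 52.8876 (4 vertices)

1. box [0,27]×[0,12]: [(0, 0) (27, 0) (27, 12) (0, 12)]
2. ⊥bis P2·P0 via (14.635,4.01): [(0, 0) (16.0503, 0) (11.815, 12) (0, 12)]  |A|=167.1918
3. ⊥bis P2·P1 via (6.875,3.365): [(0.0104, 0) (16.0503, 0) (13.6845, 6.703)]  |A|=53.7577
4. ⊥bis P2·P3 via (13.39,5.89): [(13.0183, 6.3764) (0.0104, 0) (16.0503, 0) (14.4705, 4.4761)]  |A|=52.8876
5. canonical 4-gon: [(13.0183, 6.3764) (0.0104, 0) (16.0503, 0) (14.4705, 4.4761)]
6. shoelace: 52.8876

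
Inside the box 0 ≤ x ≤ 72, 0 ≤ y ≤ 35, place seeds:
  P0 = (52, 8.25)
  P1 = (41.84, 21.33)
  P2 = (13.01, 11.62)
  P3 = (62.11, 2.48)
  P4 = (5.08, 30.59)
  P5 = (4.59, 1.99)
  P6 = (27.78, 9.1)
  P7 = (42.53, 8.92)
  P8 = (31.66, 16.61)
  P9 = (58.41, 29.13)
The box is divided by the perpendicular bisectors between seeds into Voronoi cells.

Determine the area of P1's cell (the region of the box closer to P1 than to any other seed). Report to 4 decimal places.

Area of P1's cell: 306.9734

1. box [0,72]×[0,35]: [(0, 0) (72, 0) (72, 35) (0, 35)]
2. ⊥bis P1·P0 via (46.92,14.79): [(0, 0) (27.8793, 0) (72, 34.2711) (72, 35) (0, 35)]  |A|=1763.968
3. ⊥bis P1·P2 via (27.425,16.475): [(31.9174, 3.1366) (72, 34.2711) (72, 35) (21.1857, 35)]  |A|=824.1655
4. ⊥bis P1·P3 via (51.975,11.905): [(31.9174, 3.1366) (72, 34.2711) (72, 35) (21.1857, 35)]  |A|=824.1655
5. ⊥bis P1·P4 via (23.46,25.96): [(23.7897, 27.2687) (31.9174, 3.1366) (72, 34.2711) (72, 35) (25.7372, 35)]  |A|=806.5711
6. ⊥bis P1·P5 via (23.215,11.66): [(23.7897, 27.2687) (31.9174, 3.1366) (72, 34.2711) (72, 35) (25.7372, 35)]  |A|=806.5711
7. ⊥bis P1·P6 via (34.81,15.215): [(23.9099, 27.7461) (39.9136, 9.3477) (72, 34.2711) (72, 35) (25.7372, 35)]  |A|=679.921
8. ⊥bis P1·P7 via (42.185,15.125): [(23.9099, 27.7461) (35.2249, 14.738) (47.7496, 15.4344) (72, 34.2711) (72, 35) (25.7372, 35)]  |A|=644.5326
9. ⊥bis P1·P8 via (36.75,18.97): [(38.6245, 14.927) (47.7496, 15.4344) (72, 34.2711) (72, 35) (29.3176, 35)]  |A|=520.3358
10. ⊥bis P1·P9 via (50.125,25.23): [(38.6245, 14.927) (47.7496, 15.4344) (52.8655, 19.4082) (45.526, 35) (29.3176, 35)]  |A|=306.9734
11. canonical 5-gon: [(38.6245, 14.927) (47.7496, 15.4344) (52.8655, 19.4082) (45.526, 35) (29.3176, 35)]
12. shoelace: 306.9734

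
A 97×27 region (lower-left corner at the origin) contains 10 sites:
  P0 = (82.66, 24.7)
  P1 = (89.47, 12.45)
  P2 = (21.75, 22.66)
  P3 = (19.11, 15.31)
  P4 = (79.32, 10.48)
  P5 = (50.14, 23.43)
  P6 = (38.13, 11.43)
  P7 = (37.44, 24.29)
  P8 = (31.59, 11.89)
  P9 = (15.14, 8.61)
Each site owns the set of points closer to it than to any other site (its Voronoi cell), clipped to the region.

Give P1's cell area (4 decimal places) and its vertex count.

1. box [0,97]×[0,27]: [(0, 0) (97, 0) (97, 27) (0, 27)]
2. ⊥bis P1·P0 via (86.065,18.575): [(52.6518, 0) (97, 0) (97, 24.654)]  |A|=546.6793
3. ⊥bis P1·P2 via (55.61,17.555): [(52.9918, 0.189) (52.9633, 0) (97, 0) (97, 24.654)]  |A|=546.6499
4. ⊥bis P1·P3 via (54.29,13.88): [(53.7506, 0.6109) (53.7258, 0) (97, 0) (97, 24.654)]  |A|=546.3513
5. ⊥bis P1·P4 via (84.395,11.465): [(83.3121, 17.0446) (86.6202, 0) (97, 0) (97, 24.654)]  |A|=257.1905
6. ⊥bis P1·P5 via (69.805,17.94): [(83.3121, 17.0446) (86.6202, 0) (97, 0) (97, 24.654)]  |A|=257.1905
7. ⊥bis P1·P6 via (63.8,11.94): [(83.3121, 17.0446) (86.6202, 0) (97, 0) (97, 24.654)]  |A|=257.1905
8. ⊥bis P1·P7 via (63.455,18.37): [(83.3121, 17.0446) (86.6202, 0) (97, 0) (97, 24.654)]  |A|=257.1905
9. ⊥bis P1·P8 via (60.53,12.17): [(83.3121, 17.0446) (86.6202, 0) (97, 0) (97, 24.654)]  |A|=257.1905
10. ⊥bis P1·P9 via (52.305,10.53): [(83.3121, 17.0446) (86.6202, 0) (97, 0) (97, 24.654)]  |A|=257.1905
11. canonical 4-gon: [(83.3121, 17.0446) (86.6202, 0) (97, 0) (97, 24.654)]
12. shoelace: 257.1905

Area of P1's cell: 257.1905 (4 vertices)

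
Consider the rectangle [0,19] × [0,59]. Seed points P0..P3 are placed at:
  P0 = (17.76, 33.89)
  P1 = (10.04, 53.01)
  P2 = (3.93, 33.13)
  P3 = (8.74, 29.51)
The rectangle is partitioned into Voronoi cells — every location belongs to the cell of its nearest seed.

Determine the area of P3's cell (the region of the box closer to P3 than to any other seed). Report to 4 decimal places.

Area of P3's cell: 556.8774

1. box [0,19]×[0,59]: [(0, 0) (19, 0) (19, 59) (0, 59)]
2. ⊥bis P3·P0 via (13.25,31.7): [(0, 58.9865) (0, 0) (19, 0) (19, 19.8587)]  |A|=749.0295
3. ⊥bis P3·P1 via (9.39,41.26): [(8.5862, 41.3045) (0, 41.7794) (0, 0) (19, 0) (19, 19.8587)]  |A|=675.1578
4. ⊥bis P3·P2 via (6.335,31.32): [(10.6503, 37.0538) (0, 22.9025) (0, 0) (19, 0) (19, 19.8587)]  |A|=556.8774
5. canonical 5-gon: [(10.6503, 37.0538) (0, 22.9025) (0, 0) (19, 0) (19, 19.8587)]
6. shoelace: 556.8774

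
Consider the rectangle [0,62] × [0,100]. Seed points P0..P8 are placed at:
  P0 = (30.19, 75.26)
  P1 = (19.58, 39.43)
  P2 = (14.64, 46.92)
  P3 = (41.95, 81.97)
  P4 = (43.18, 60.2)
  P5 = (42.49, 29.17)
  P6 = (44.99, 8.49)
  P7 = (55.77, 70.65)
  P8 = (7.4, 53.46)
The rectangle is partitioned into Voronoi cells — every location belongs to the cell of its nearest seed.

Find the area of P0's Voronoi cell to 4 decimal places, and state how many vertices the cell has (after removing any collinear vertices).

Area of P0's cell: 1032.1748 (6 vertices)

1. box [0,62]×[0,100]: [(0, 0) (62, 0) (62, 100) (0, 100)]
2. ⊥bis P0·P1 via (24.885,57.345): [(0, 64.714) (62, 46.3545) (62, 100) (0, 100)]  |A|=2756.8782
3. ⊥bis P0·P2 via (22.415,61.09): [(0, 73.389) (34.3465, 54.5433) (62, 46.3545) (62, 100) (0, 100)]  |A|=2607.8999
4. ⊥bis P0·P3 via (36.07,78.615): [(0, 73.389) (34.3465, 54.5433) (52.9477, 49.0351) (23.8682, 100) (0, 100)]  |A|=1393.3986
5. ⊥bis P0·P4 via (36.685,67.73): [(0, 73.389) (26.4317, 58.886) (40.4351, 70.9647) (23.8682, 100) (0, 100)]  |A|=1145.6947
6. ⊥bis P0·P5 via (36.34,52.215): [(0, 73.389) (26.4317, 58.886) (40.4351, 70.9647) (23.8682, 100) (0, 100)]  |A|=1145.6947
7. ⊥bis P0·P6 via (37.59,41.875): [(0, 73.389) (26.4317, 58.886) (40.4351, 70.9647) (23.8682, 100) (0, 100)]  |A|=1145.6947
8. ⊥bis P0·P7 via (42.98,72.955): [(0, 73.389) (26.4317, 58.886) (40.4351, 70.9647) (23.8682, 100) (0, 100)]  |A|=1145.6947
9. ⊥bis P0·P8 via (18.795,64.36): [(0, 84.0085) (21.3794, 61.6582) (26.4317, 58.886) (40.4351, 70.9647) (23.8682, 100) (0, 100)]  |A|=1032.1748
10. canonical 6-gon: [(0, 84.0085) (21.3794, 61.6582) (26.4317, 58.886) (40.4351, 70.9647) (23.8682, 100) (0, 100)]
11. shoelace: 1032.1748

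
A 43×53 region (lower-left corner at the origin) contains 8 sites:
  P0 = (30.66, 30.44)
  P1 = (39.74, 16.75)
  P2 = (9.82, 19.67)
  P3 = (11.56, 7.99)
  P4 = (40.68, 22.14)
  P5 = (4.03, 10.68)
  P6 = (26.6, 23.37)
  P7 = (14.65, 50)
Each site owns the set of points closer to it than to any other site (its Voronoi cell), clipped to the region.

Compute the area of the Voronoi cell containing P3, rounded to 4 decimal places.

1. box [0,43]×[0,53]: [(0, 0) (43, 0) (43, 53) (0, 53)]
2. ⊥bis P3·P0 via (21.11,19.215): [(0, 37.175) (0, 0) (43, 0) (43, 0.5914)]  |A|=811.9774
3. ⊥bis P3·P1 via (25.65,12.37): [(24.3895, 16.4249) (0, 37.175) (0, 0) (29.4953, 0)]  |A|=695.5678
4. ⊥bis P3·P2 via (10.69,13.83): [(24.5541, 15.8954) (0, 12.2375) (0, 0) (29.4953, 0)]  |A|=384.6598
5. ⊥bis P3·P4 via (26.12,15.065): [(24.5541, 15.8954) (0, 12.2375) (0, 0) (29.4953, 0)]  |A|=384.6598
6. ⊥bis P3·P5 via (7.795,9.335): [(24.5541, 15.8954) (9.3283, 13.6271) (4.4602, 0) (29.4953, 0)]  |A|=297.1924
7. ⊥bis P3·P6 via (19.08,15.68): [(27.0411, 7.8949) (19.6126, 15.1592) (9.3283, 13.6271) (4.4602, 0) (29.4953, 0)]  |A|=276.5095
8. ⊥bis P3·P7 via (13.105,28.995): [(27.0411, 7.8949) (19.6126, 15.1592) (9.3283, 13.6271) (4.4602, 0) (29.4953, 0)]  |A|=276.5095
9. canonical 5-gon: [(27.0411, 7.8949) (19.6126, 15.1592) (9.3283, 13.6271) (4.4602, 0) (29.4953, 0)]
10. shoelace: 276.5095

Area of P3's cell: 276.5095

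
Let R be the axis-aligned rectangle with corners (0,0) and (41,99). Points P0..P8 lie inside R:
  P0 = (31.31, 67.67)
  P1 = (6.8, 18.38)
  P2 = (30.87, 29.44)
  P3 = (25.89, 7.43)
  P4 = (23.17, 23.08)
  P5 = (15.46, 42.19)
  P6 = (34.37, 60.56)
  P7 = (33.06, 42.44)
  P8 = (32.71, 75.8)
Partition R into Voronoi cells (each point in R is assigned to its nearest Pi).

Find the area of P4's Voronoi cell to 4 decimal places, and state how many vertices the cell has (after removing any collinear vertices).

Area of P4's cell: 243.5631 (4 vertices)

1. box [0,41]×[0,99]: [(0, 0) (41, 0) (41, 99) (0, 99)]
2. ⊥bis P4·P0 via (27.24,45.375): [(0, 50.3477) (0, 0) (41, 0) (41, 42.8631)]  |A|=1910.8215
3. ⊥bis P4·P1 via (14.985,20.73): [(6.8399, 49.0991) (20.9368, 0) (41, 0) (41, 42.8631)]  |A|=1224.645
4. ⊥bis P4·P2 via (27.02,26.26): [(8.3891, 48.8163) (6.8399, 49.0991) (20.9368, 0) (41, 0) (41, 9.3345)]  |A|=677.9469
5. ⊥bis P4·P3 via (24.53,15.255): [(34.6562, 17.0149) (8.3891, 48.8163) (6.8399, 49.0991) (16.9359, 13.9351)]  |A|=348.0231
6. ⊥bis P4·P5 via (19.315,32.635): [(34.6562, 17.0149) (21.1447, 33.3732) (12.3713, 29.8335) (16.9359, 13.9351)]  |A|=243.5631
7. ⊥bis P4·P6 via (28.77,41.82): [(34.6562, 17.0149) (21.1447, 33.3732) (12.3713, 29.8335) (16.9359, 13.9351)]  |A|=243.5631
8. ⊥bis P4·P7 via (28.115,32.76): [(34.6562, 17.0149) (21.1447, 33.3732) (12.3713, 29.8335) (16.9359, 13.9351)]  |A|=243.5631
9. ⊥bis P4·P8 via (27.94,49.44): [(34.6562, 17.0149) (21.1447, 33.3732) (12.3713, 29.8335) (16.9359, 13.9351)]  |A|=243.5631
10. canonical 4-gon: [(34.6562, 17.0149) (21.1447, 33.3732) (12.3713, 29.8335) (16.9359, 13.9351)]
11. shoelace: 243.5631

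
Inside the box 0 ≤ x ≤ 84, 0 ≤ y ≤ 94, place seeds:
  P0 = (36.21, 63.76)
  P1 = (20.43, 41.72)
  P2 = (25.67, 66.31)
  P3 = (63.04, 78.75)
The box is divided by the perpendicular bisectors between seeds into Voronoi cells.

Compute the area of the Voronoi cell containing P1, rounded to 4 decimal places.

1. box [0,84]×[0,94]: [(0, 0) (84, 0) (84, 94) (0, 94)]
2. ⊥bis P1·P0 via (28.32,52.74): [(0, 73.0163) (0, 0) (84, 0) (84, 12.8747)]  |A|=3607.4234
3. ⊥bis P1·P2 via (23.05,54.015): [(28.0178, 52.9564) (0, 58.9268) (0, 0) (84, 0) (84, 12.8747)]  |A|=3410.0459
4. ⊥bis P1·P3 via (41.735,60.235): [(81.0703, 14.9723) (28.0178, 52.9564) (0, 58.9268) (0, 0) (84, 0) (84, 11.6011)]  |A|=3408.1802
5. canonical 6-gon: [(81.0703, 14.9723) (28.0178, 52.9564) (0, 58.9268) (0, 0) (84, 0) (84, 11.6011)]
6. shoelace: 3408.1802

Area of P1's cell: 3408.1802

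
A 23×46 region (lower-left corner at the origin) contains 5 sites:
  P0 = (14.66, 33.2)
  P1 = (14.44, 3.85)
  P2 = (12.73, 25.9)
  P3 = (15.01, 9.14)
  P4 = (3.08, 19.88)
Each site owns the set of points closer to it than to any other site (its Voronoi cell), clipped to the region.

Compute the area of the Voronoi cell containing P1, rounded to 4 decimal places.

Area of P1's cell: 153.7772

1. box [0,23]×[0,46]: [(0, 0) (23, 0) (23, 46) (0, 46)]
2. ⊥bis P1·P0 via (14.55,18.525): [(0, 18.6341) (0, 0) (23, 0) (23, 18.4617)]  |A|=426.6008
3. ⊥bis P1·P2 via (13.585,14.875): [(0, 13.8215) (0, 0) (23, 0) (23, 15.6051)]  |A|=338.406
4. ⊥bis P1·P3 via (14.725,6.495): [(0, 8.0816) (0, 0) (23, 0) (23, 5.6034)]  |A|=157.3774
5. ⊥bis P1·P4 via (8.76,11.865): [(2.9698, 7.7616) (0, 5.657) (0, 0) (23, 0) (23, 5.6034)]  |A|=153.7772
6. canonical 5-gon: [(2.9698, 7.7616) (0, 5.657) (0, 0) (23, 0) (23, 5.6034)]
7. shoelace: 153.7772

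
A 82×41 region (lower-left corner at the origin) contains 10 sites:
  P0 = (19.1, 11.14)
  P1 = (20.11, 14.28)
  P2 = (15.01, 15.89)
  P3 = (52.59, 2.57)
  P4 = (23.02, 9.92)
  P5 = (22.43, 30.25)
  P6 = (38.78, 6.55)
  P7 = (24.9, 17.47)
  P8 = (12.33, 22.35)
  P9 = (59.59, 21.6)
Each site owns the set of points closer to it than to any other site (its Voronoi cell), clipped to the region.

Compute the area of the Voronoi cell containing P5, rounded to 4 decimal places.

Area of P5's cell: 485.9835

1. box [0,82]×[0,41]: [(0, 0) (82, 0) (82, 41) (0, 41)]
2. ⊥bis P5·P0 via (20.765,20.695): [(0, 24.3134) (82, 10.0245) (82, 41) (0, 41)]  |A|=1954.145
3. ⊥bis P5·P1 via (21.27,22.265): [(0, 25.3549) (82, 13.4426) (82, 41) (0, 41)]  |A|=1771.3004
4. ⊥bis P5·P2 via (18.72,23.07): [(0, 32.7429) (19.8899, 22.4655) (82, 13.4426) (82, 41) (0, 41)]  |A|=1697.8278
5. ⊥bis P5·P3 via (37.51,16.41): [(0, 32.7429) (19.8899, 22.4655) (40.3409, 19.4945) (60.078, 41) (0, 41)]  |A|=888.0982
6. ⊥bis P5·P4 via (22.725,20.085): [(0, 32.7429) (19.8899, 22.4655) (34.0199, 20.4128) (41.3797, 20.6264) (60.078, 41) (0, 41)]  |A|=884.044
7. ⊥bis P5·P6 via (30.605,18.4): [(0, 32.7429) (19.8899, 22.4655) (33.6091, 20.4725) (54.4057, 34.8195) (60.078, 41) (0, 41)]  |A|=829.639
8. ⊥bis P5·P7 via (23.665,23.86): [(0, 32.7429) (18.9534, 22.9494) (44.3007, 27.8483) (54.4057, 34.8195) (60.078, 41) (0, 41)]  |A|=759.963
9. ⊥bis P5·P8 via (17.38,26.3): [(19.8632, 23.1252) (44.3007, 27.8483) (54.4057, 34.8195) (60.078, 41) (5.882, 41)]  |A|=619.2653
10. ⊥bis P5·P9 via (41.01,25.925): [(19.8632, 23.1252) (41.3238, 27.2729) (44.5191, 41) (5.882, 41)]  |A|=485.9835
11. canonical 4-gon: [(19.8632, 23.1252) (41.3238, 27.2729) (44.5191, 41) (5.882, 41)]
12. shoelace: 485.9835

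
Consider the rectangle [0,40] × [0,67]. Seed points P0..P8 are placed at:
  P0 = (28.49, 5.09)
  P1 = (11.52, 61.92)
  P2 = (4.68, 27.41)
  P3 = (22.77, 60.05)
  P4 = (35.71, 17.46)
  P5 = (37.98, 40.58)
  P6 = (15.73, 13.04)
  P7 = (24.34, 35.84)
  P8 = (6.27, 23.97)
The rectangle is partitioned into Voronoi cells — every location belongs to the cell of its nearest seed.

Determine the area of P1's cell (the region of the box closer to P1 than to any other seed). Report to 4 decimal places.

1. box [0,40]×[0,67]: [(0, 0) (40, 0) (40, 67) (0, 67)]
2. ⊥bis P1·P0 via (20.005,33.505): [(0, 27.5313) (40, 39.4757) (40, 67) (0, 67)]  |A|=1339.8597
3. ⊥bis P1·P2 via (8.1,44.665): [(0, 46.2704) (37.7187, 38.7945) (40, 39.4757) (40, 67) (0, 67)]  |A|=986.452
4. ⊥bis P1·P3 via (17.145,60.985): [(0, 46.2704) (14.2303, 43.45) (18.1448, 67) (0, 67)]  |A|=361.1495
5. ⊥bis P1·P4 via (23.615,39.69): [(0, 46.2704) (14.2303, 43.45) (18.1448, 67) (0, 67)]  |A|=361.1495
6. ⊥bis P1·P5 via (24.75,51.25): [(0, 46.2704) (14.2303, 43.45) (18.1448, 67) (0, 67)]  |A|=361.1495
7. ⊥bis P1·P6 via (13.625,37.48): [(0, 46.2704) (14.2303, 43.45) (18.1448, 67) (0, 67)]  |A|=361.1495
8. ⊥bis P1·P7 via (17.93,48.88): [(0, 46.2704) (8.9946, 44.4877) (14.884, 47.3827) (18.1448, 67) (0, 67)]  |A|=350.515
9. ⊥bis P1·P8 via (8.895,42.945): [(0, 46.2704) (8.9946, 44.4877) (14.884, 47.3827) (18.1448, 67) (0, 67)]  |A|=350.515
10. canonical 5-gon: [(0, 46.2704) (8.9946, 44.4877) (14.884, 47.3827) (18.1448, 67) (0, 67)]
11. shoelace: 350.515

Area of P1's cell: 350.5150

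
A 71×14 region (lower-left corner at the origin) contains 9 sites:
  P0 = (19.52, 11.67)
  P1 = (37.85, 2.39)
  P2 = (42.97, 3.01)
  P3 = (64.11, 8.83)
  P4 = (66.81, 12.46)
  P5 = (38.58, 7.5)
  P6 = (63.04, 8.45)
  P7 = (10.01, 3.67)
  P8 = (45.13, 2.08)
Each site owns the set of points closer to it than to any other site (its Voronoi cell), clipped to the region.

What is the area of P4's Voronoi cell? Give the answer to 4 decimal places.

1. box [0,71]×[0,14]: [(0, 0) (71, 0) (71, 14) (0, 14)]
2. ⊥bis P4·P0 via (43.165,12.065): [(43.3666, 0) (71, 0) (71, 14) (43.1327, 14)]  |A|=388.5054
3. ⊥bis P4·P1 via (52.33,7.425): [(54.9118, 0) (71, 0) (71, 14) (50.0437, 14)]  |A|=259.3111
4. ⊥bis P4·P2 via (54.89,7.735): [(57.9561, 0) (71, 0) (71, 14) (52.4066, 14)]  |A|=221.4611
5. ⊥bis P4·P3 via (65.46,10.645): [(71, 6.5243) (71, 14) (60.9494, 14)]  |A|=37.5675
6. ⊥bis P4·P5 via (52.695,9.98): [(71, 6.5243) (71, 14) (60.9494, 14)]  |A|=37.5675
7. ⊥bis P4·P6 via (64.925,10.455): [(61.9307, 13.2701) (71, 6.5243) (71, 14) (61.1543, 14)]  |A|=37.4927
8. ⊥bis P4·P7 via (38.41,8.065): [(61.9307, 13.2701) (71, 6.5243) (71, 14) (61.1543, 14)]  |A|=37.4927
9. ⊥bis P4·P8 via (55.97,7.27): [(61.9307, 13.2701) (71, 6.5243) (71, 14) (61.1543, 14)]  |A|=37.4927
10. canonical 4-gon: [(61.9307, 13.2701) (71, 6.5243) (71, 14) (61.1543, 14)]
11. shoelace: 37.4927

Area of P4's cell: 37.4927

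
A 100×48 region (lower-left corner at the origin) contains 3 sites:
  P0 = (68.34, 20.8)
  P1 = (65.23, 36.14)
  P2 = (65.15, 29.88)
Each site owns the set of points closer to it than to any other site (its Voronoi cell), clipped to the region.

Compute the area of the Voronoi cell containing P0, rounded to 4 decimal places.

1. box [0,100]×[0,48]: [(0, 0) (100, 0) (100, 48) (0, 48)]
2. ⊥bis P0·P1 via (66.785,28.47): [(0, 14.9301) (0, 0) (100, 0) (100, 35.2039)]  |A|=2506.7044
3. ⊥bis P0·P2 via (66.745,25.34): [(87.756, 32.7216) (0, 1.891) (0, 0) (100, 0) (100, 35.2039)]  |A|=1934.5745
4. canonical 5-gon: [(87.756, 32.7216) (0, 1.891) (0, 0) (100, 0) (100, 35.2039)]
5. shoelace: 1934.5745

Area of P0's cell: 1934.5745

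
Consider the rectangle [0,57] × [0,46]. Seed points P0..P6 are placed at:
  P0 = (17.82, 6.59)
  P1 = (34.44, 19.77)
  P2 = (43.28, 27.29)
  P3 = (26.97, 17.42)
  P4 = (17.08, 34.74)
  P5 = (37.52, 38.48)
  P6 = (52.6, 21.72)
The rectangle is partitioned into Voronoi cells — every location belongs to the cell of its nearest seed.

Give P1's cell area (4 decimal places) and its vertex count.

1. box [0,57]×[0,46]: [(0, 0) (57, 0) (57, 46) (0, 46)]
2. ⊥bis P1·P0 via (26.13,13.18): [(36.582, 0) (57, 0) (57, 46) (0.1031, 46)]  |A|=1778.2432
3. ⊥bis P1·P2 via (38.86,23.53): [(36.582, 0) (57, 0) (57, 2.2059) (19.7452, 46) (0.1031, 46)]  |A|=962.4731
4. ⊥bis P1·P3 via (30.705,18.595): [(36.537, 0.0568) (36.582, 0) (57, 0) (57, 2.2059) (23.4558, 41.6381)]  |A|=462.6448
5. ⊥bis P1·P4 via (25.76,27.255): [(27.3871, 29.1418) (36.537, 0.0568) (36.582, 0) (57, 0) (57, 2.2059) (30.7594, 33.0525)]  |A|=433.8871
6. ⊥bis P1·P5 via (35.98,29.125): [(28.4425, 30.3658) (27.3871, 29.1418) (36.537, 0.0568) (36.582, 0) (57, 0) (57, 2.2059) (33.7944, 29.4848)]  |A|=425.677
7. ⊥bis P1·P6 via (43.52,20.745): [(28.4425, 30.3658) (27.3871, 29.1418) (36.537, 0.0568) (36.582, 0) (45.7476, 0) (43.8509, 17.663) (33.7944, 29.4848)]  |A|=311.7989
8. canonical 7-gon: [(28.4425, 30.3658) (27.3871, 29.1418) (36.537, 0.0568) (36.582, 0) (45.7476, 0) (43.8509, 17.663) (33.7944, 29.4848)]
9. shoelace: 311.7989

Area of P1's cell: 311.7989 (7 vertices)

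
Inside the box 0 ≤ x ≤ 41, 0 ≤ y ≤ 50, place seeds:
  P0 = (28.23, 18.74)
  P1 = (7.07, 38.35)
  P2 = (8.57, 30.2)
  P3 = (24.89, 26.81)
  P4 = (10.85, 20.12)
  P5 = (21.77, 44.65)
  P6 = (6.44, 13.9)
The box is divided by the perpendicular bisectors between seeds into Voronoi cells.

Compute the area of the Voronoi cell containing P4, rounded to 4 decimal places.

Area of P4's cell: 159.4088

1. box [0,41]×[0,50]: [(0, 0) (41, 0) (41, 50) (0, 50)]
2. ⊥bis P4·P0 via (19.54,19.43): [(0, 0) (17.9972, 0) (21.9673, 50) (0, 50)]  |A|=999.1133
3. ⊥bis P4·P1 via (8.96,29.235): [(0, 27.3771) (0, 0) (17.9972, 0) (20.5087, 31.6296)]  |A|=565.3571
4. ⊥bis P4·P2 via (9.71,25.16): [(0, 22.9637) (0, 0) (17.9972, 0) (20.1831, 27.5289)]  |A|=479.4608
5. ⊥bis P4·P3 via (17.87,23.465): [(16.347, 26.6612) (0, 22.9637) (0, 0) (17.9972, 0) (19.5761, 19.8845)]  |A|=465.062
6. ⊥bis P4·P5 via (16.31,32.385): [(16.347, 26.6612) (0, 22.9637) (0, 0) (17.9972, 0) (19.5761, 19.8845)]  |A|=465.062
7. ⊥bis P4·P6 via (8.645,17.01): [(16.347, 26.6612) (0.1878, 23.0062) (18.7774, 9.8261) (19.5761, 19.8845)]  |A|=159.4088
8. canonical 4-gon: [(16.347, 26.6612) (0.1878, 23.0062) (18.7774, 9.8261) (19.5761, 19.8845)]
9. shoelace: 159.4088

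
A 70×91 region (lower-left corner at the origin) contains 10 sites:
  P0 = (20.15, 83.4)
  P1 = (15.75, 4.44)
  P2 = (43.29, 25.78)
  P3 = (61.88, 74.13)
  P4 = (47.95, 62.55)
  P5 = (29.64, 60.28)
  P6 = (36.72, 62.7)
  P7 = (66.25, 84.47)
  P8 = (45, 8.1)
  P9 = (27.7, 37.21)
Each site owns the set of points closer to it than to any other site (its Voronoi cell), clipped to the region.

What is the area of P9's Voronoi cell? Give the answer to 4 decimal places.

1. box [0,70]×[0,91]: [(0, 0) (70, 0) (70, 91) (0, 91)]
2. ⊥bis P9·P0 via (23.925,60.305): [(0, 56.3943) (0, 0) (70, 0) (70, 67.8362)]  |A|=4348.0687
3. ⊥bis P9·P1 via (21.725,20.825): [(0, 56.3943) (0, 28.7473) (70, 3.2209) (70, 67.8362)]  |A|=3229.1816
4. ⊥bis P9·P2 via (35.495,31.495): [(61.0687, 66.3763) (0, 56.3943) (0, 28.7473) (26.4176, 19.1138)]  |A|=1635.3702
5. ⊥bis P9·P3 via (44.79,55.67): [(49.8111, 51.0215) (37.4037, 62.5082) (0, 56.3943) (0, 28.7473) (26.4176, 19.1138)]  |A|=1475.4576
6. ⊥bis P9·P4 via (37.825,49.88): [(44.8552, 44.2619) (24.6345, 60.421) (0, 56.3943) (0, 28.7473) (26.4176, 19.1138)]  |A|=1280.7884
7. ⊥bis P9·P5 via (28.67,48.745): [(44.8552, 44.2619) (40.489, 47.7511) (0, 51.1559) (0, 28.7473) (26.4176, 19.1138)]  |A|=986.7615
8. ⊥bis P9·P6 via (32.21,49.955): [(44.8552, 44.2619) (42.1189, 46.4486) (37.7987, 47.9773) (0, 51.1559) (0, 28.7473) (26.4176, 19.1138)]  |A|=985.1938
9. ⊥bis P9·P7 via (46.975,60.84): [(44.8552, 44.2619) (42.1189, 46.4486) (37.7987, 47.9773) (0, 51.1559) (0, 28.7473) (26.4176, 19.1138)]  |A|=985.1938
10. ⊥bis P9·P8 via (36.35,22.655): [(44.8552, 44.2619) (42.1189, 46.4486) (37.7987, 47.9773) (0, 51.1559) (0, 28.7473) (26.4176, 19.1138)]  |A|=985.1938
11. canonical 6-gon: [(44.8552, 44.2619) (42.1189, 46.4486) (37.7987, 47.9773) (0, 51.1559) (0, 28.7473) (26.4176, 19.1138)]
12. shoelace: 985.1938

Area of P9's cell: 985.1938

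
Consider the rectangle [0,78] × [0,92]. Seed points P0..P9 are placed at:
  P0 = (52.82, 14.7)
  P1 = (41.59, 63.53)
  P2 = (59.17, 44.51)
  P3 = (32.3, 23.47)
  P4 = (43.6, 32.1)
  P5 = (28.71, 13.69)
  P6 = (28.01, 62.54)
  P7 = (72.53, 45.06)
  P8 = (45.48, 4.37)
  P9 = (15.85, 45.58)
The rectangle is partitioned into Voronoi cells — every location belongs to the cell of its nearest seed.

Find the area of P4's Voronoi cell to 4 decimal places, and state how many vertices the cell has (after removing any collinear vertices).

1. box [0,78]×[0,92]: [(0, 0) (78, 0) (78, 92) (0, 92)]
2. ⊥bis P4·P0 via (48.21,23.4): [(0, 0) (4.0495, 0) (78, 39.1853) (78, 92) (0, 92)]  |A|=5727.1142
3. ⊥bis P4·P1 via (42.595,47.815): [(0, 45.091) (0, 0) (4.0495, 0) (78, 39.1853) (78, 50.0792)]  |A|=2262.7515
4. ⊥bis P4·P2 via (51.385,38.305): [(43.7464, 47.8886) (0, 45.091) (0, 0) (4.0495, 0) (58.7946, 29.0086)]  |A|=1818.3045
5. ⊥bis P4·P3 via (37.95,27.785): [(43.7464, 47.8886) (23.5814, 46.599) (43.29, 20.7929) (58.7946, 29.0086)]  |A|=481.0781
6. ⊥bis P4·P5 via (36.155,22.895): [(43.7464, 47.8886) (23.5814, 46.599) (43.29, 20.7929) (58.7946, 29.0086)]  |A|=481.0781
7. ⊥bis P4·P6 via (35.805,47.32): [(43.7464, 47.8886) (35.9406, 47.3894) (26.6225, 42.6171) (43.29, 20.7929) (58.7946, 29.0086)]  |A|=455.2695
8. ⊥bis P4·P7 via (58.065,38.58): [(43.7464, 47.8886) (35.9406, 47.3894) (26.6225, 42.6171) (43.29, 20.7929) (58.7946, 29.0086)]  |A|=455.2695
9. ⊥bis P4·P8 via (44.54,18.235): [(43.7464, 47.8886) (35.9406, 47.3894) (26.6225, 42.6171) (43.29, 20.7929) (58.7946, 29.0086)]  |A|=455.2695
10. ⊥bis P4·P9 via (29.725,38.84): [(43.7464, 47.8886) (35.9406, 47.3894) (33.1949, 45.9832) (29.6403, 38.6656) (43.29, 20.7929) (58.7946, 29.0086)]  |A|=437.2048
11. canonical 6-gon: [(43.7464, 47.8886) (35.9406, 47.3894) (33.1949, 45.9832) (29.6403, 38.6656) (43.29, 20.7929) (58.7946, 29.0086)]
12. shoelace: 437.2048

Area of P4's cell: 437.2048 (6 vertices)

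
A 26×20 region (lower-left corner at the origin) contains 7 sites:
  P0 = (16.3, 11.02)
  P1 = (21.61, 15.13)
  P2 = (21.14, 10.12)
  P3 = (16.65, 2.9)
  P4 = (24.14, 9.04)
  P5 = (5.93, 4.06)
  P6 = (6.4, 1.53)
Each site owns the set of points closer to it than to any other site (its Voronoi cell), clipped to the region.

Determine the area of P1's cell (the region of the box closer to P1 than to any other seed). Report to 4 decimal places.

Area of P1's cell: 69.8285

1. box [0,26]×[0,20]: [(0, 0) (26, 0) (26, 20) (0, 20)]
2. ⊥bis P1·P0 via (18.955,13.075): [(26, 3.9731) (26, 20) (13.595, 20)]  |A|=99.4073
3. ⊥bis P1·P2 via (21.375,12.625): [(19.1411, 12.8346) (26, 12.1911) (26, 20) (13.595, 20)]  |A|=71.2239
4. ⊥bis P1·P3 via (19.13,9.015): [(19.1411, 12.8346) (26, 12.1911) (26, 20) (13.595, 20)]  |A|=71.2239
5. ⊥bis P1·P4 via (22.875,12.085): [(19.1411, 12.8346) (23.6591, 12.4107) (26, 13.3832) (26, 20) (13.595, 20)]  |A|=69.8285
6. ⊥bis P1·P5 via (13.77,9.595): [(19.1411, 12.8346) (23.6591, 12.4107) (26, 13.3832) (26, 20) (13.595, 20)]  |A|=69.8285
7. ⊥bis P1·P6 via (14.005,8.33): [(19.1411, 12.8346) (23.6591, 12.4107) (26, 13.3832) (26, 20) (13.595, 20)]  |A|=69.8285
8. canonical 5-gon: [(19.1411, 12.8346) (23.6591, 12.4107) (26, 13.3832) (26, 20) (13.595, 20)]
9. shoelace: 69.8285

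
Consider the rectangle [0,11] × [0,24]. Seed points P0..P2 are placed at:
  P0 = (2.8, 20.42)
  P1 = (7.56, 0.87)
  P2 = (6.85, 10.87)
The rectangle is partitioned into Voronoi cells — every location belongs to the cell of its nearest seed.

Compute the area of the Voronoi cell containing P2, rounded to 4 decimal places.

1. box [0,11]×[0,24]: [(0, 0) (11, 0) (11, 24) (0, 24)]
2. ⊥bis P2·P0 via (4.825,15.645): [(0, 13.5988) (0, 0) (11, 0) (11, 18.2637)]  |A|=175.2438
3. ⊥bis P2·P1 via (7.205,5.87): [(0, 13.5988) (0, 5.3584) (11, 6.1394) (11, 18.2637)]  |A|=112.0054
4. canonical 4-gon: [(0, 13.5988) (0, 5.3584) (11, 6.1394) (11, 18.2637)]
5. shoelace: 112.0054

Area of P2's cell: 112.0054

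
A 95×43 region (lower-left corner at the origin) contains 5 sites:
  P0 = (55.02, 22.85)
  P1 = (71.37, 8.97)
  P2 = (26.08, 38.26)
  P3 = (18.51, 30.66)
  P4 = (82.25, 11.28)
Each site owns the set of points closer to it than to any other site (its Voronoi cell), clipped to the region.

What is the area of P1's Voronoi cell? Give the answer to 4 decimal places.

Area of P1's cell: 403.6772

1. box [0,95]×[0,43]: [(0, 0) (95, 0) (95, 43) (0, 43)]
2. ⊥bis P1·P0 via (63.195,15.91): [(49.6885, 0) (95, 0) (95, 43) (86.1925, 43)]  |A|=1163.5578
3. ⊥bis P1·P2 via (48.725,23.615): [(49.6885, 0) (95, 0) (95, 43) (86.1925, 43)]  |A|=1163.5578
4. ⊥bis P1·P3 via (44.94,19.815): [(49.6885, 0) (95, 0) (95, 43) (86.1925, 43)]  |A|=1163.5578
5. ⊥bis P1·P4 via (76.81,10.125): [(73.1036, 27.5819) (49.6885, 0) (78.9597, 0)]  |A|=403.6772
6. canonical 3-gon: [(73.1036, 27.5819) (49.6885, 0) (78.9597, 0)]
7. shoelace: 403.6772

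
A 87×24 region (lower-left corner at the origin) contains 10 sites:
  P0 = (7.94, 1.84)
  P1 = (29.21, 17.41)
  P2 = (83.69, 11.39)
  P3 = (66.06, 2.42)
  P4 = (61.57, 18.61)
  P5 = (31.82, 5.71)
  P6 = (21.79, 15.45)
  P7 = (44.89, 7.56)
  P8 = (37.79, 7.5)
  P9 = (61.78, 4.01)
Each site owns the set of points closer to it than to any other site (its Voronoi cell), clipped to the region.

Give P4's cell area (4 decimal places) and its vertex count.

Area of P4's cell: 292.3569 (5 vertices)

1. box [0,87]×[0,24]: [(0, 0) (87, 0) (87, 24) (0, 24)]
2. ⊥bis P4·P0 via (34.755,10.225): [(37.9523, 0) (87, 0) (87, 24) (30.4476, 24)]  |A|=1267.2009
3. ⊥bis P4·P1 via (45.39,18.01): [(46.0579, 0) (87, 0) (87, 24) (45.1679, 24)]  |A|=993.2912
4. ⊥bis P4·P2 via (72.63,15): [(46.0579, 0) (67.734, 0) (75.5676, 24) (45.1679, 24)]  |A|=624.9103
5. ⊥bis P4·P3 via (63.815,10.515): [(45.8527, 5.5335) (71.8978, 12.7566) (75.5676, 24) (45.1679, 24)]  |A|=413.8525
6. ⊥bis P4·P5 via (46.695,12.16): [(45.5052, 14.904) (49.1695, 6.4533) (71.8978, 12.7566) (75.5676, 24) (45.1679, 24)]  |A|=398.1525
7. ⊥bis P4·P6 via (41.68,17.03): [(45.5052, 14.904) (49.1695, 6.4533) (71.8978, 12.7566) (75.5676, 24) (45.1679, 24)]  |A|=398.1525
8. ⊥bis P4·P7 via (53.23,13.085): [(56.3112, 8.434) (71.8978, 12.7566) (75.5676, 24) (45.9991, 24)]  |A|=309.8234
9. ⊥bis P4·P8 via (49.68,13.055): [(56.3112, 8.434) (71.8978, 12.7566) (75.5676, 24) (45.9991, 24)]  |A|=309.8234
10. ⊥bis P4·P9 via (61.675,11.31): [(54.4745, 11.2064) (66.9555, 11.386) (71.8978, 12.7566) (75.5676, 24) (45.9991, 24)]  |A|=292.3569
11. canonical 5-gon: [(54.4745, 11.2064) (66.9555, 11.386) (71.8978, 12.7566) (75.5676, 24) (45.9991, 24)]
12. shoelace: 292.3569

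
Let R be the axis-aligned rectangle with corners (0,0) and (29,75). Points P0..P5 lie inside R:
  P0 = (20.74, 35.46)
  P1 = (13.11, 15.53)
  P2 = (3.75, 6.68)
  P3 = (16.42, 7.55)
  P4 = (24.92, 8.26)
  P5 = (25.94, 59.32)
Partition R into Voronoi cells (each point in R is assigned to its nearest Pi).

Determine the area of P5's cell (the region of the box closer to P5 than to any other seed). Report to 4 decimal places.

1. box [0,29]×[0,75]: [(0, 0) (29, 0) (29, 75) (0, 75)]
2. ⊥bis P5·P0 via (23.34,47.39): [(0, 52.4767) (29, 46.1565) (29, 75) (0, 75)]  |A|=744.8194
3. ⊥bis P5·P1 via (19.525,37.425): [(0, 52.4767) (29, 46.1565) (29, 75) (0, 75)]  |A|=744.8194
4. ⊥bis P5·P2 via (14.845,33): [(0, 52.4767) (29, 46.1565) (29, 75) (0, 75)]  |A|=744.8194
5. ⊥bis P5·P3 via (21.18,33.435): [(0, 52.4767) (29, 46.1565) (29, 75) (0, 75)]  |A|=744.8194
6. ⊥bis P5·P4 via (25.43,33.79): [(0, 52.4767) (29, 46.1565) (29, 75) (0, 75)]  |A|=744.8194
7. canonical 4-gon: [(0, 52.4767) (29, 46.1565) (29, 75) (0, 75)]
8. shoelace: 744.8194

Area of P5's cell: 744.8194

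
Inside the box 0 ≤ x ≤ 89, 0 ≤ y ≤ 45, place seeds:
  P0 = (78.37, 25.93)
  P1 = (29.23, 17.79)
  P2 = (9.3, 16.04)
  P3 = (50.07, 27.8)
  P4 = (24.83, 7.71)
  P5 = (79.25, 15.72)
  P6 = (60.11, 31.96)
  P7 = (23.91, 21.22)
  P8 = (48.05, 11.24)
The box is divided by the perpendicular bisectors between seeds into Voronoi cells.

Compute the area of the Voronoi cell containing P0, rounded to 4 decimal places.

Area of P0's cell: 448.2074

1. box [0,89]×[0,45]: [(0, 0) (89, 0) (89, 45) (0, 45)]
2. ⊥bis P0·P1 via (53.8,21.86): [(57.4211, 0) (89, 0) (89, 45) (49.9669, 45)]  |A|=1588.7707
3. ⊥bis P0·P2 via (43.835,20.985): [(57.4211, 0) (89, 0) (89, 45) (49.9669, 45)]  |A|=1588.7707
4. ⊥bis P0·P3 via (64.22,26.865): [(62.4448, 0) (89, 0) (89, 45) (65.4183, 45)]  |A|=1128.0793
5. ⊥bis P0·P4 via (51.6,16.82): [(62.4448, 0) (89, 0) (89, 45) (65.4183, 45)]  |A|=1128.0793
6. ⊥bis P0·P5 via (78.81,20.825): [(63.735, 19.5257) (89, 21.7033) (89, 45) (65.4183, 45)]  |A|=594.659
7. ⊥bis P0·P6 via (69.24,28.945): [(66.1996, 19.7381) (89, 21.7033) (89, 45) (74.5418, 45)]  |A|=448.2074
8. ⊥bis P0·P7 via (51.14,23.575): [(66.1996, 19.7381) (89, 21.7033) (89, 45) (74.5418, 45)]  |A|=448.2074
9. ⊥bis P0·P8 via (63.21,18.585): [(66.1996, 19.7381) (89, 21.7033) (89, 45) (74.5418, 45)]  |A|=448.2074
10. canonical 4-gon: [(66.1996, 19.7381) (89, 21.7033) (89, 45) (74.5418, 45)]
11. shoelace: 448.2074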